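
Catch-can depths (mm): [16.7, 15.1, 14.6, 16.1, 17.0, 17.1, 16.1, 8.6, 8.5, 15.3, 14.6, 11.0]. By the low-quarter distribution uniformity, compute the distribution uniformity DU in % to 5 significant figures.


Approach: apply the low-quarter distribution uniformity, DU = (mean of lowest quarter of readings / overall mean)*100.
sorted lowest 3 of 12: [8.5, 8.6, 11.0] -> mean = 9.366667 mm
overall mean = 14.22500 mm
DU = (9.366667/14.22500)*100 = 65.847 %
Therefore the distribution uniformity DU = 65.847 %.


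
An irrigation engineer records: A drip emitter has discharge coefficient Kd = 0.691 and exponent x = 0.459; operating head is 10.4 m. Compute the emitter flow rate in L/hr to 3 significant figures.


Approach: apply the emitter characteristic equation, q = Kd * h^x.
q = 0.691 * 10.4^0.459 = 2.02 L/hr
Therefore the emitter flow rate = 2.02 L/hr.


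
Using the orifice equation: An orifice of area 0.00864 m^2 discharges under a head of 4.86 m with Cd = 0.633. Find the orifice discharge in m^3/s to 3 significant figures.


Approach: apply the orifice equation, Q = Cd*A*sqrt(2*g*h).
Q = 0.633 * 0.00864 * sqrt(2*9.81*4.86) = 0.0534 m^3/s
Therefore the orifice discharge = 0.0534 m^3/s.


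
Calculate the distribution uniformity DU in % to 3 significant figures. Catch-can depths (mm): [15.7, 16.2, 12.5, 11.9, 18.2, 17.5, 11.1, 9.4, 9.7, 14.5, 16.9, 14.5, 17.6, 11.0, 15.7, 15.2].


Approach: apply the low-quarter distribution uniformity, DU = (mean of lowest quarter of readings / overall mean)*100.
sorted lowest 4 of 16: [9.4, 9.7, 11.0, 11.1] -> mean = 10.300 mm
overall mean = 14.225 mm
DU = (10.300/14.225)*100 = 72.4 %
Therefore the distribution uniformity DU = 72.4 %.


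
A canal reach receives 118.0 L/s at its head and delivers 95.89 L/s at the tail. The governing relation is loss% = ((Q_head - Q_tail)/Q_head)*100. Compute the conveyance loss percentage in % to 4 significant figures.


loss = ((118.0 - 95.89)/118.0)*100 = 18.74 %
Therefore the conveyance loss percentage = 18.74 %.


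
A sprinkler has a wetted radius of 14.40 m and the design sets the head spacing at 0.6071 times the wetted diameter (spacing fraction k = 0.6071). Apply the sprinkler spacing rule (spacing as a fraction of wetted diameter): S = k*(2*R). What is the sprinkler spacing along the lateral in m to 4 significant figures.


S = 0.6071 * (2 * 14.40) = 17.48 m
Therefore the sprinkler spacing along the lateral = 17.48 m.


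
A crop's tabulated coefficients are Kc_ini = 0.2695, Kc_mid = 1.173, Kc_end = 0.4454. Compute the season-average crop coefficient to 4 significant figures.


Approach: apply a simple seasonal average, Kc_avg = (Kc_ini + Kc_mid + Kc_end)/3.
Kc_avg = (0.2695 + 1.173 + 0.4454)/3 = 0.6293
Therefore the season-average crop coefficient = 0.6293.


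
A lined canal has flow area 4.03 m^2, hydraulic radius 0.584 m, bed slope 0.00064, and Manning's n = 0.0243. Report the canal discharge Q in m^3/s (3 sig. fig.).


Approach: apply Manning's equation, Q = (1/n)*A*R^(2/3)*S^(1/2).
Q = (1/0.0243) * 4.03 * 0.584^(2/3) * 0.00064^(1/2) = 2.93 m^3/s
Therefore the canal discharge Q = 2.93 m^3/s.


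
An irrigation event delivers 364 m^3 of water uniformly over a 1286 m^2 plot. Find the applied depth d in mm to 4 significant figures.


Approach: apply depth from volume over area, d = (V/A)*1000.
d = (364 / 1286) * 1000 = 283.0 mm
Therefore the applied depth d = 283.0 mm.


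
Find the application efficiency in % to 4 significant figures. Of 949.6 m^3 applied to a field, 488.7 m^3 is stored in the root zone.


Approach: apply the application efficiency ratio, Ea = (stored/applied)*100.
Ea = (488.7/949.6)*100 = 51.46 %
Therefore the application efficiency = 51.46 %.


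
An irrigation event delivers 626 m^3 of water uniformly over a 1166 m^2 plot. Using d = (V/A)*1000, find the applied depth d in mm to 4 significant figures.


d = (626 / 1166) * 1000 = 536.9 mm
Therefore the applied depth d = 536.9 mm.


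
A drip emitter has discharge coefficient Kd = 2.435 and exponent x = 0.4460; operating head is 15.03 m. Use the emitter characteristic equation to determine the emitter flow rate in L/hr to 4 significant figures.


Approach: apply the emitter characteristic equation, q = Kd * h^x.
q = 2.435 * 15.03^0.4460 = 8.155 L/hr
Therefore the emitter flow rate = 8.155 L/hr.


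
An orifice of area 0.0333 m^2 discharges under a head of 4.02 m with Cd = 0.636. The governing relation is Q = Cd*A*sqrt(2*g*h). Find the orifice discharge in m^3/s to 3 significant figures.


Q = 0.636 * 0.0333 * sqrt(2*9.81*4.02) = 0.188 m^3/s
Therefore the orifice discharge = 0.188 m^3/s.


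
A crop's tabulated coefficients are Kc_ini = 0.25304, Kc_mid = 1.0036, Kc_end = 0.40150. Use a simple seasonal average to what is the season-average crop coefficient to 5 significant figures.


Approach: apply a simple seasonal average, Kc_avg = (Kc_ini + Kc_mid + Kc_end)/3.
Kc_avg = (0.25304 + 1.0036 + 0.40150)/3 = 0.55271
Therefore the season-average crop coefficient = 0.55271.


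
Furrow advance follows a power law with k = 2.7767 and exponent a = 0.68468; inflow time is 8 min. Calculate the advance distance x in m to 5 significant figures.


Approach: apply the power-law advance function, x = k*t^a.
x = 2.7767 * 8^0.68468 = 11.531 m
Therefore the advance distance x = 11.531 m.


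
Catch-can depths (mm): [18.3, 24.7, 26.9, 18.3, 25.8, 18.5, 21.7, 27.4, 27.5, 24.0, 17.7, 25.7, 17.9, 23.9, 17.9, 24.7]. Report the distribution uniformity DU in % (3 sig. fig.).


Approach: apply the low-quarter distribution uniformity, DU = (mean of lowest quarter of readings / overall mean)*100.
sorted lowest 4 of 16: [17.7, 17.9, 17.9, 18.3] -> mean = 17.950 mm
overall mean = 22.556 mm
DU = (17.950/22.556)*100 = 79.6 %
Therefore the distribution uniformity DU = 79.6 %.


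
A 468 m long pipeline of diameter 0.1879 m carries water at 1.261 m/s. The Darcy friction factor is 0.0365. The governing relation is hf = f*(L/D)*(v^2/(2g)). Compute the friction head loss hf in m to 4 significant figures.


hf = 0.0365 * (468/0.1879) * (1.261^2 / (2*9.81))
hf = 7.368 m
Therefore the friction head loss hf = 7.368 m.


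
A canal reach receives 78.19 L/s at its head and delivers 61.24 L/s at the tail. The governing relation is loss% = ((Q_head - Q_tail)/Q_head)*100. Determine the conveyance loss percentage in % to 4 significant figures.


loss = ((78.19 - 61.24)/78.19)*100 = 21.68 %
Therefore the conveyance loss percentage = 21.68 %.


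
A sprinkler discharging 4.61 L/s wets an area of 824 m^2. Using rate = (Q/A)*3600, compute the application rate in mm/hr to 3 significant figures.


rate = (4.61 / 824) * 3600 = 20.1 mm/hr
Therefore the application rate = 20.1 mm/hr.


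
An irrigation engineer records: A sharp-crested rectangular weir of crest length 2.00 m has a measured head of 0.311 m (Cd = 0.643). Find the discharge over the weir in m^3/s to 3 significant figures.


Approach: apply the rectangular weir equation, Q = (2/3)*Cd*L*sqrt(2g)*H^1.5.
Q = (2/3)*0.643*2.00*sqrt(2*9.81)*0.311^1.5 = 0.659 m^3/s
Therefore the discharge over the weir = 0.659 m^3/s.


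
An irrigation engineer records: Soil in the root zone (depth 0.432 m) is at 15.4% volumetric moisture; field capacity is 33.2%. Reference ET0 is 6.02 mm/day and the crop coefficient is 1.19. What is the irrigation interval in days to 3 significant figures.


Approach: apply soil-water budget scheduling, SMD = (FC-theta)/100*depth*1000; ETc = ET0*Kc; interval = SMD/ETc.
Step 1 — soil moisture deficit:
  SMD = (33.2 - 15.4)/100 * 0.432 * 1000 = 76.896 mm
Step 2 — daily crop ET (ETc = ET0*Kc):
  ETc = 6.02 * 1.19 = 7.1638 mm/day
Step 3 — irrigation interval (SMD/ETc):
  interval = 76.896 / 7.1638 = 10.7 days
Therefore the irrigation interval = 10.7 days.


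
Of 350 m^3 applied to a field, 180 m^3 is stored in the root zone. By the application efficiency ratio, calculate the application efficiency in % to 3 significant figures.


Approach: apply the application efficiency ratio, Ea = (stored/applied)*100.
Ea = (180/350)*100 = 51.4 %
Therefore the application efficiency = 51.4 %.


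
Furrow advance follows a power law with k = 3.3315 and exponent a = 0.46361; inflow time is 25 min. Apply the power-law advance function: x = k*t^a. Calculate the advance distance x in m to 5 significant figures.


x = 3.3315 * 25^0.46361 = 14.816 m
Therefore the advance distance x = 14.816 m.


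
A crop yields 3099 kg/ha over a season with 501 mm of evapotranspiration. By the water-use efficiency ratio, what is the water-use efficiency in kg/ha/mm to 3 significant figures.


Approach: apply the water-use efficiency ratio, WUE = yield/ET.
WUE = 3099 / 501 = 6.19 kg/ha/mm
Therefore the water-use efficiency = 6.19 kg/ha/mm.


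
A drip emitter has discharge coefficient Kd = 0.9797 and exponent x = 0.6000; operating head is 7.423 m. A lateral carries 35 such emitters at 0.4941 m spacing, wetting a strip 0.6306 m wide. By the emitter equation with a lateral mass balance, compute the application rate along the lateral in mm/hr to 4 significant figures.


Approach: apply the emitter equation with a lateral mass balance, q = Kd*h^x; Q = n*q; rate = Q/(n*spacing*width).
Step 1 — single emitter flow (q = Kd*h^x):
  q = 0.9797 * 7.423^0.6000 = 3.26168 L/hr
Step 2 — total lateral flow: Q = 35 * 3.26168 = 114.159 L/hr
Step 3 — wetted area: A = 35 * 0.4941 * 0.6306 = 10.9053 m^2
Step 4 — application rate: Q/A = 114.159/10.9053 = 10.47 mm/hr
Therefore the application rate along the lateral = 10.47 mm/hr.


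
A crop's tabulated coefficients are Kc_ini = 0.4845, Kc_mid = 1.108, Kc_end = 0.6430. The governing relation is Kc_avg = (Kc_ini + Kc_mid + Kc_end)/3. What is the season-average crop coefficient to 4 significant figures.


Kc_avg = (0.4845 + 1.108 + 0.6430)/3 = 0.7452
Therefore the season-average crop coefficient = 0.7452.


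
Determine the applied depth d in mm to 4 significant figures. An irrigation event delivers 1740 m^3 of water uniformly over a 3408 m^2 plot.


Approach: apply depth from volume over area, d = (V/A)*1000.
d = (1740 / 3408) * 1000 = 510.6 mm
Therefore the applied depth d = 510.6 mm.


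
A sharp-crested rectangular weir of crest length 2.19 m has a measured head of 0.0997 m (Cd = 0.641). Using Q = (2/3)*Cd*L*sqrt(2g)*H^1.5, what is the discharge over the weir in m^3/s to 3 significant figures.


Q = (2/3)*0.641*2.19*sqrt(2*9.81)*0.0997^1.5 = 0.130 m^3/s
Therefore the discharge over the weir = 0.130 m^3/s.


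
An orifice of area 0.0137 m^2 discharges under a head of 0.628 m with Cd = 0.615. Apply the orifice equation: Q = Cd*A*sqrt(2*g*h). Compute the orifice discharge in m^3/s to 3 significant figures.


Q = 0.615 * 0.0137 * sqrt(2*9.81*0.628) = 0.0296 m^3/s
Therefore the orifice discharge = 0.0296 m^3/s.


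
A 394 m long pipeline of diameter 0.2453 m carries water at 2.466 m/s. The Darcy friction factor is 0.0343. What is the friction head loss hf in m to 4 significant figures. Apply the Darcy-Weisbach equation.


Approach: apply the Darcy-Weisbach equation, hf = f*(L/D)*(v^2/(2g)).
hf = 0.0343 * (394/0.2453) * (2.466^2 / (2*9.81))
hf = 17.08 m
Therefore the friction head loss hf = 17.08 m.


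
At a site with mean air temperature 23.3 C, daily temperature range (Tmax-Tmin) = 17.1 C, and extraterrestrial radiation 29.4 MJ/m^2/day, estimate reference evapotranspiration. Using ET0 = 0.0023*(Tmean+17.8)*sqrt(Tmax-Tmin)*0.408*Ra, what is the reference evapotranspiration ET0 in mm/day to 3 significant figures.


ET0 = 0.0023*(23.3+17.8)*sqrt(17.1)*0.408*29.4 = 4.69 mm/day
Therefore the reference evapotranspiration ET0 = 4.69 mm/day.


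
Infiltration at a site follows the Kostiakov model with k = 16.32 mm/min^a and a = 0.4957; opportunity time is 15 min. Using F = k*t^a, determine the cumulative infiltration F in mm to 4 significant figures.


F = 16.32 * 15^0.4957 = 62.48 mm
Therefore the cumulative infiltration F = 62.48 mm.


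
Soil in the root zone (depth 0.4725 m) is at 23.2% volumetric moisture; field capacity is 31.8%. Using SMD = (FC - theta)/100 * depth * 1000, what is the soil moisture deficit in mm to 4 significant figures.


SMD = (31.8 - 23.2)/100 * 0.4725 * 1000 = 40.64 mm
Therefore the soil moisture deficit = 40.64 mm.


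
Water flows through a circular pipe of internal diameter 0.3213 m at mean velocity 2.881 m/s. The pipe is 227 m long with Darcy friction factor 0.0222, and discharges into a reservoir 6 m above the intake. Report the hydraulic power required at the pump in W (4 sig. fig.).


Approach: apply continuity + Darcy-Weisbach + hydraulic power, Q = A*v; hf = f*(L/D)*(v^2/(2g)); H = static + hf; P = rho*g*Q*H.
Step 1 — flow rate (continuity, Q = A*v):
  A = pi*(0.3213/2)^2 = 0.0810796 m^2
  Q = 0.0810796 * 2.881 = 0.233590 m^3/s
Step 2 — friction head loss (Darcy-Weisbach):
  hf = 0.0222 * (227/0.3213) * (2.881^2 / (2*9.81))
  hf = 6.63522 m
Step 3 — total head: H = 6 + 6.63522 = 12.6352 m
Step 4 — hydraulic power (P = rho*g*Q*H):
  P = 1000 * 9.81 * 0.233590 * 12.6352 = 28950 W
Therefore the hydraulic power required at the pump = 28950 W.


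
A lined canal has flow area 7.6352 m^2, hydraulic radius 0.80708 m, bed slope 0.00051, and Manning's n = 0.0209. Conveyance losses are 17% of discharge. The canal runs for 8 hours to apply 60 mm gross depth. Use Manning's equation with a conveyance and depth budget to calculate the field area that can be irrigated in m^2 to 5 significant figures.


Approach: apply Manning's equation with a conveyance and depth budget, Q = (1/n)*A*R^(2/3)*S^(1/2); Q_field = Q*(1-loss); Area = Q_field*t/(d/1000).
Step 1 — canal discharge (Manning's equation):
  Q = (1/0.0209) * 7.6352 * 0.80708^(2/3) * 0.00051^(1/2) = 7.151606 m^3/s
Step 2 — delivered flow: Q_field = 7.151606*(1 - 17/100) = 5.935833 m^3/s
Step 3 — volume delivered: V = 5.935833 * 8*3600 = 170952.0 m^3
Step 4 — area served: A = V / (depth/1000) = 170952.0 / 0.06 = 2849200 m^2
Therefore the field area that can be irrigated = 2849200 m^2.


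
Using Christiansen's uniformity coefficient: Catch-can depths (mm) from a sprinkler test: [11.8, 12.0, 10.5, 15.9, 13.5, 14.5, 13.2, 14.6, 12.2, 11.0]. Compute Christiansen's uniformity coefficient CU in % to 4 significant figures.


Approach: apply Christiansen's uniformity coefficient, CU = (1 - mean_abs_deviation/mean)*100.
mean = 12.9200 mm
mean |d_i - mean| = 1.42000 mm
CU = (1 - 1.42000/12.9200)*100 = 89.01 %
Therefore Christiansen's uniformity coefficient CU = 89.01 %.


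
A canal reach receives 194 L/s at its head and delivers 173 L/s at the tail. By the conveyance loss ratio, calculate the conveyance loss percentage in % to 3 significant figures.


Approach: apply the conveyance loss ratio, loss% = ((Q_head - Q_tail)/Q_head)*100.
loss = ((194 - 173)/194)*100 = 10.8 %
Therefore the conveyance loss percentage = 10.8 %.


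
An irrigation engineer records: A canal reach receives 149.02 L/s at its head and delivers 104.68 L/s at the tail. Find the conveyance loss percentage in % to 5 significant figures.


Approach: apply the conveyance loss ratio, loss% = ((Q_head - Q_tail)/Q_head)*100.
loss = ((149.02 - 104.68)/149.02)*100 = 29.754 %
Therefore the conveyance loss percentage = 29.754 %.


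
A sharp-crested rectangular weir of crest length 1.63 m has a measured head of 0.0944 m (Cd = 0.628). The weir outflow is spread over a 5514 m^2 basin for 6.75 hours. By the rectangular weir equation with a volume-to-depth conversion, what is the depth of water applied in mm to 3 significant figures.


Approach: apply the rectangular weir equation with a volume-to-depth conversion, Q = (2/3)*Cd*L*sqrt(2g)*H^1.5; d = Q*t/A * 1000.
Step 1 — weir discharge:
  Q = (2/3)*0.628*1.63*sqrt(2*9.81)*0.0944^1.5 = 0.087673 m^3/s
Step 2 — volume: V = 0.087673 * 6.75*3600 = 2130.4 m^3
Step 3 — depth: d = V/A * 1000 = 2130.4/5514 * 1000 = 386 mm
Therefore the depth of water applied = 386 mm.


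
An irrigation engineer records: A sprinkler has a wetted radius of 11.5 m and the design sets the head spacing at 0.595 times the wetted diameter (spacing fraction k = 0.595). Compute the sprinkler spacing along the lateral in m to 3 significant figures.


Approach: apply the sprinkler spacing rule (spacing as a fraction of wetted diameter), S = k*(2*R).
S = 0.595 * (2 * 11.5) = 13.7 m
Therefore the sprinkler spacing along the lateral = 13.7 m.


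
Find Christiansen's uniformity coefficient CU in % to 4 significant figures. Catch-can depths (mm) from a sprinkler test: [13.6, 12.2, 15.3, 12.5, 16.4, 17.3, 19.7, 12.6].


Approach: apply Christiansen's uniformity coefficient, CU = (1 - mean_abs_deviation/mean)*100.
mean = 14.9500 mm
mean |d_i - mean| = 2.22500 mm
CU = (1 - 2.22500/14.9500)*100 = 85.12 %
Therefore Christiansen's uniformity coefficient CU = 85.12 %.


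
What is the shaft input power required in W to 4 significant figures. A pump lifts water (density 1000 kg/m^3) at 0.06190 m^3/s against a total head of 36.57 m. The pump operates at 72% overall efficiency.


Approach: apply hydraulic power then efficiency conversion, P = rho*g*Q*H; P_in = P/eta.
Step 1 — hydraulic power (P = rho*g*Q*H):
  P = 1000 * 9.81 * 0.06190 * 36.57 = 22206.7 W
Step 2 — input power: P_in = P/eta = 22206.7 / 0.72 = 30840 W
Therefore the shaft input power required = 30840 W.


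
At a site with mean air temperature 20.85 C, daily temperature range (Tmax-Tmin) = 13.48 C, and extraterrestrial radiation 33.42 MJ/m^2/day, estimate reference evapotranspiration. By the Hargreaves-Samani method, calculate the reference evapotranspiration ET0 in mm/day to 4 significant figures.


Approach: apply the Hargreaves-Samani method, ET0 = 0.0023*(Tmean+17.8)*sqrt(Tmax-Tmin)*0.408*Ra.
ET0 = 0.0023*(20.85+17.8)*sqrt(13.48)*0.408*33.42 = 4.450 mm/day
Therefore the reference evapotranspiration ET0 = 4.450 mm/day.


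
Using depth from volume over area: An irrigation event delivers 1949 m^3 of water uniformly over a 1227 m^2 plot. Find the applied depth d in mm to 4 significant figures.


Approach: apply depth from volume over area, d = (V/A)*1000.
d = (1949 / 1227) * 1000 = 1588 mm
Therefore the applied depth d = 1588 mm.


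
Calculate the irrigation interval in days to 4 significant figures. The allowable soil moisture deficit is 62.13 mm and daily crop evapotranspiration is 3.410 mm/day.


Approach: apply the irrigation interval relation, interval = SMD / ETc.
interval = 62.13 / 3.410 = 18.22 days
Therefore the irrigation interval = 18.22 days.


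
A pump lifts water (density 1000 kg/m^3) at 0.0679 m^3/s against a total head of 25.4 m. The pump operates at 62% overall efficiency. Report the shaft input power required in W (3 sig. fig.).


Approach: apply hydraulic power then efficiency conversion, P = rho*g*Q*H; P_in = P/eta.
Step 1 — hydraulic power (P = rho*g*Q*H):
  P = 1000 * 9.81 * 0.0679 * 25.4 = 16919 W
Step 2 — input power: P_in = P/eta = 16919 / 0.62 = 27300 W
Therefore the shaft input power required = 27300 W.


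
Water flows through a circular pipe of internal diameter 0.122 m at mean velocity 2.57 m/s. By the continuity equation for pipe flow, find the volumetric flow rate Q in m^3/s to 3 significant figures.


Approach: apply the continuity equation for pipe flow, Q = A * v with A = pi*(D/2)^2.
A = pi*(0.122/2)^2 = 0.011690 m^2
Q = 0.011690 * 2.57 = 0.0300 m^3/s
Therefore the volumetric flow rate Q = 0.0300 m^3/s.


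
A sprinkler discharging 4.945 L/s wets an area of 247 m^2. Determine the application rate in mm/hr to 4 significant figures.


Approach: apply the application rate relation, rate = (Q/A)*3600.
rate = (4.945 / 247) * 3600 = 72.07 mm/hr
Therefore the application rate = 72.07 mm/hr.


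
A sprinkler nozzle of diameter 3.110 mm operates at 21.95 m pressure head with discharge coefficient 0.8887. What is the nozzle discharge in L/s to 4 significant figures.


Approach: apply the orifice equation, Q = Cd*A*sqrt(2*g*h), A = pi*(d/2)^2.
A = pi*(3.110e-3/2)^2 = 7.59645e-06 m^2
Q = 0.8887 * 7.59645e-06 * sqrt(2*9.81*21.95) * 1000 = 0.1401 L/s
Therefore the nozzle discharge = 0.1401 L/s.


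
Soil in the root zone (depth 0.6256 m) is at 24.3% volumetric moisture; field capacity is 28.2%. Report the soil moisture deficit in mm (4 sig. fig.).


Approach: apply the soil moisture deficit relation, SMD = (FC - theta)/100 * depth * 1000.
SMD = (28.2 - 24.3)/100 * 0.6256 * 1000 = 24.40 mm
Therefore the soil moisture deficit = 24.40 mm.


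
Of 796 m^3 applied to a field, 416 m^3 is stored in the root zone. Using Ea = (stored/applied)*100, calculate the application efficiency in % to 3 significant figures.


Ea = (416/796)*100 = 52.3 %
Therefore the application efficiency = 52.3 %.


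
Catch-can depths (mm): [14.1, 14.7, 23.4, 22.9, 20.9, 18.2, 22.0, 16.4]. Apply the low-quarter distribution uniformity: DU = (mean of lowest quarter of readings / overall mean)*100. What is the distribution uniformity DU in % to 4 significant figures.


sorted lowest 2 of 8: [14.1, 14.7] -> mean = 14.4000 mm
overall mean = 19.0750 mm
DU = (14.4000/19.0750)*100 = 75.49 %
Therefore the distribution uniformity DU = 75.49 %.


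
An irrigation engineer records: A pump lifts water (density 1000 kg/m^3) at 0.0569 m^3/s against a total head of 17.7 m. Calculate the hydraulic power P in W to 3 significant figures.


Approach: apply the hydraulic power relation, P = rho*g*Q*H.
P = 1000 * 9.81 * 0.0569 * 17.7 = 9880 W
Therefore the hydraulic power P = 9880 W.


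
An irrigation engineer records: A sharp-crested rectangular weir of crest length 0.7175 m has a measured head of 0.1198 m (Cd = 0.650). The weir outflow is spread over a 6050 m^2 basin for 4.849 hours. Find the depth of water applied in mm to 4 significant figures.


Approach: apply the rectangular weir equation with a volume-to-depth conversion, Q = (2/3)*Cd*L*sqrt(2g)*H^1.5; d = Q*t/A * 1000.
Step 1 — weir discharge:
  Q = (2/3)*0.650*0.7175*sqrt(2*9.81)*0.1198^1.5 = 0.0571056 m^3/s
Step 2 — volume: V = 0.0571056 * 4.849*3600 = 996.858 m^3
Step 3 — depth: d = V/A * 1000 = 996.858/6050 * 1000 = 164.8 mm
Therefore the depth of water applied = 164.8 mm.


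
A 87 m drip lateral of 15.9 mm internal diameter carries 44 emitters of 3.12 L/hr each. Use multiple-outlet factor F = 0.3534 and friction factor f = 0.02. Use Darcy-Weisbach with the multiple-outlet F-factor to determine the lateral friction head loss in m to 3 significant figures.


Approach: apply Darcy-Weisbach with the multiple-outlet F-factor, Q = n*q/(3600*1000) m^3/s; v = Q/A; hf = F*f*(L/D)*(v^2/(2g)).
Q = 44*3.12/(3600*1000) = 3.8133e-05 m^3/s
A = pi*(15.9e-3/2)^2 = 1.9856e-04 m^2, so v = Q/A = 0.19205 m/s
hf = 0.3534*0.02*(87/0.0159)*(0.19205^2/(2*9.81)) = 0.0727 m
Therefore the lateral friction head loss = 0.0727 m.


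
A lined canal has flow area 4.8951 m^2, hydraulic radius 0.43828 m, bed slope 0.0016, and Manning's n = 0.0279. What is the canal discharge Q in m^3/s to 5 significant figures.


Approach: apply Manning's equation, Q = (1/n)*A*R^(2/3)*S^(1/2).
Q = (1/0.0279) * 4.8951 * 0.43828^(2/3) * 0.0016^(1/2) = 4.0493 m^3/s
Therefore the canal discharge Q = 4.0493 m^3/s.


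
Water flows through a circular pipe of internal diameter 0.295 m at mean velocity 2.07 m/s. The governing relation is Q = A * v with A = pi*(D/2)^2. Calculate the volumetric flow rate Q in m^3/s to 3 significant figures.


A = pi*(0.295/2)^2 = 0.068349 m^2
Q = 0.068349 * 2.07 = 0.141 m^3/s
Therefore the volumetric flow rate Q = 0.141 m^3/s.


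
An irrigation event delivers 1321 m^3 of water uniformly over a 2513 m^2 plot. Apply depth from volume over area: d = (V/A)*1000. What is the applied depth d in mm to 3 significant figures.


d = (1321 / 2513) * 1000 = 526 mm
Therefore the applied depth d = 526 mm.


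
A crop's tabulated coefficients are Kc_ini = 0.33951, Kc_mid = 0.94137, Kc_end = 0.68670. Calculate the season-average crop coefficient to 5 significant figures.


Approach: apply a simple seasonal average, Kc_avg = (Kc_ini + Kc_mid + Kc_end)/3.
Kc_avg = (0.33951 + 0.94137 + 0.68670)/3 = 0.65586
Therefore the season-average crop coefficient = 0.65586.


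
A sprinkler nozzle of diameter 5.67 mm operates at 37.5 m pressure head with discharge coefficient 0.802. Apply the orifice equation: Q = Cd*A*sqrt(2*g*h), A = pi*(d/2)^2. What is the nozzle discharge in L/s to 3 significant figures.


A = pi*(5.67e-3/2)^2 = 2.5250e-05 m^2
Q = 0.802 * 2.5250e-05 * sqrt(2*9.81*37.5) * 1000 = 0.549 L/s
Therefore the nozzle discharge = 0.549 L/s.


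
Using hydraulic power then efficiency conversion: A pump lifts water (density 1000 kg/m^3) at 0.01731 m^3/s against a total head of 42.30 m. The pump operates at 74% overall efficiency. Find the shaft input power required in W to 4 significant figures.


Approach: apply hydraulic power then efficiency conversion, P = rho*g*Q*H; P_in = P/eta.
Step 1 — hydraulic power (P = rho*g*Q*H):
  P = 1000 * 9.81 * 0.01731 * 42.30 = 7183.01 W
Step 2 — input power: P_in = P/eta = 7183.01 / 0.74 = 9707 W
Therefore the shaft input power required = 9707 W.


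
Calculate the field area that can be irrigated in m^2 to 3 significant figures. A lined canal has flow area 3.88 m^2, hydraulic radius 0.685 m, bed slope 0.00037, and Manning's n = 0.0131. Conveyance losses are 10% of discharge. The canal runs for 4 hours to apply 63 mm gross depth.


Approach: apply Manning's equation with a conveyance and depth budget, Q = (1/n)*A*R^(2/3)*S^(1/2); Q_field = Q*(1-loss); Area = Q_field*t/(d/1000).
Step 1 — canal discharge (Manning's equation):
  Q = (1/0.0131) * 3.88 * 0.685^(2/3) * 0.00037^(1/2) = 4.4271 m^3/s
Step 2 — delivered flow: Q_field = 4.4271*(1 - 10/100) = 3.9844 m^3/s
Step 3 — volume delivered: V = 3.9844 * 4*3600 = 57376 m^3
Step 4 — area served: A = V / (depth/1000) = 57376 / 0.063 = 911000 m^2
Therefore the field area that can be irrigated = 911000 m^2.


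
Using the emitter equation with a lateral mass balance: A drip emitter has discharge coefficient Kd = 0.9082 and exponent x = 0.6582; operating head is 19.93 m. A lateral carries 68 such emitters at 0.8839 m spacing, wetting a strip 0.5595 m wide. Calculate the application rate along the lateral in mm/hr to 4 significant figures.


Approach: apply the emitter equation with a lateral mass balance, q = Kd*h^x; Q = n*q; rate = Q/(n*spacing*width).
Step 1 — single emitter flow (q = Kd*h^x):
  q = 0.9082 * 19.93^0.6582 = 6.50904 L/hr
Step 2 — total lateral flow: Q = 68 * 6.50904 = 442.615 L/hr
Step 3 — wetted area: A = 68 * 0.8839 * 0.5595 = 33.6289 m^2
Step 4 — application rate: Q/A = 442.615/33.6289 = 13.16 mm/hr
Therefore the application rate along the lateral = 13.16 mm/hr.


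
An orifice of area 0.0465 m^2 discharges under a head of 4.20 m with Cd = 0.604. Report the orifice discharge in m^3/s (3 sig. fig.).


Approach: apply the orifice equation, Q = Cd*A*sqrt(2*g*h).
Q = 0.604 * 0.0465 * sqrt(2*9.81*4.20) = 0.255 m^3/s
Therefore the orifice discharge = 0.255 m^3/s.


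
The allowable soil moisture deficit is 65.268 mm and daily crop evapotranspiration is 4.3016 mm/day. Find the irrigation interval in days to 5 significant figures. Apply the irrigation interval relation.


Approach: apply the irrigation interval relation, interval = SMD / ETc.
interval = 65.268 / 4.3016 = 15.173 days
Therefore the irrigation interval = 15.173 days.


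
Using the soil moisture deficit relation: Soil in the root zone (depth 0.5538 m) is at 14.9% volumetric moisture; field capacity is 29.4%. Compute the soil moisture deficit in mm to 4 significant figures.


Approach: apply the soil moisture deficit relation, SMD = (FC - theta)/100 * depth * 1000.
SMD = (29.4 - 14.9)/100 * 0.5538 * 1000 = 80.30 mm
Therefore the soil moisture deficit = 80.30 mm.


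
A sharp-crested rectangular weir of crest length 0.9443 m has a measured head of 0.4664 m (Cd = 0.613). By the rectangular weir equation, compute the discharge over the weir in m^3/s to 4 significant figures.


Approach: apply the rectangular weir equation, Q = (2/3)*Cd*L*sqrt(2g)*H^1.5.
Q = (2/3)*0.613*0.9443*sqrt(2*9.81)*0.4664^1.5 = 0.5445 m^3/s
Therefore the discharge over the weir = 0.5445 m^3/s.


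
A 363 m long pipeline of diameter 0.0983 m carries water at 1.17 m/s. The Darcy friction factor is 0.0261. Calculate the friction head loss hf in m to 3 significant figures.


Approach: apply the Darcy-Weisbach equation, hf = f*(L/D)*(v^2/(2g)).
hf = 0.0261 * (363/0.0983) * (1.17^2 / (2*9.81))
hf = 6.72 m
Therefore the friction head loss hf = 6.72 m.


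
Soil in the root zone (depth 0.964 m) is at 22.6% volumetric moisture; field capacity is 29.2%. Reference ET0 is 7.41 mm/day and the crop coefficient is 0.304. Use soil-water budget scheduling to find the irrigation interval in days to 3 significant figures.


Approach: apply soil-water budget scheduling, SMD = (FC-theta)/100*depth*1000; ETc = ET0*Kc; interval = SMD/ETc.
Step 1 — soil moisture deficit:
  SMD = (29.2 - 22.6)/100 * 0.964 * 1000 = 63.624 mm
Step 2 — daily crop ET (ETc = ET0*Kc):
  ETc = 7.41 * 0.304 = 2.2526 mm/day
Step 3 — irrigation interval (SMD/ETc):
  interval = 63.624 / 2.2526 = 28.2 days
Therefore the irrigation interval = 28.2 days.


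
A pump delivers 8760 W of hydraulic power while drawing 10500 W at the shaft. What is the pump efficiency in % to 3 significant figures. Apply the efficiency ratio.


Approach: apply the efficiency ratio, eta = (P_out/P_in)*100.
eta = (8760 / 10500) * 100 = 83.4 %
Therefore the pump efficiency = 83.4 %.


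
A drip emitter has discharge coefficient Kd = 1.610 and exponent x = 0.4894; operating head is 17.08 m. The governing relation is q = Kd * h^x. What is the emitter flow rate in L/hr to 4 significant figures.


q = 1.610 * 17.08^0.4894 = 6.457 L/hr
Therefore the emitter flow rate = 6.457 L/hr.


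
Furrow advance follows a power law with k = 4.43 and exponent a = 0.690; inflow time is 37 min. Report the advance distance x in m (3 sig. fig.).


Approach: apply the power-law advance function, x = k*t^a.
x = 4.43 * 37^0.690 = 53.5 m
Therefore the advance distance x = 53.5 m.


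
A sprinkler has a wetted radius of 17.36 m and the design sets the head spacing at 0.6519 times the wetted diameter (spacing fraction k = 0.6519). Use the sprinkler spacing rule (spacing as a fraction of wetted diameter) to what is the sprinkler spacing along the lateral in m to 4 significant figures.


Approach: apply the sprinkler spacing rule (spacing as a fraction of wetted diameter), S = k*(2*R).
S = 0.6519 * (2 * 17.36) = 22.63 m
Therefore the sprinkler spacing along the lateral = 22.63 m.


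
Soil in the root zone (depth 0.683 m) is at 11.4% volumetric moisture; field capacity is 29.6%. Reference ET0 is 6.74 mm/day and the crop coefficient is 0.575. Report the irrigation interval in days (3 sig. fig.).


Approach: apply soil-water budget scheduling, SMD = (FC-theta)/100*depth*1000; ETc = ET0*Kc; interval = SMD/ETc.
Step 1 — soil moisture deficit:
  SMD = (29.6 - 11.4)/100 * 0.683 * 1000 = 124.31 mm
Step 2 — daily crop ET (ETc = ET0*Kc):
  ETc = 6.74 * 0.575 = 3.8755 mm/day
Step 3 — irrigation interval (SMD/ETc):
  interval = 124.31 / 3.8755 = 32.1 days
Therefore the irrigation interval = 32.1 days.


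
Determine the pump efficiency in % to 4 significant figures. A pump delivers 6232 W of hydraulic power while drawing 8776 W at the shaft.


Approach: apply the efficiency ratio, eta = (P_out/P_in)*100.
eta = (6232 / 8776) * 100 = 71.01 %
Therefore the pump efficiency = 71.01 %.


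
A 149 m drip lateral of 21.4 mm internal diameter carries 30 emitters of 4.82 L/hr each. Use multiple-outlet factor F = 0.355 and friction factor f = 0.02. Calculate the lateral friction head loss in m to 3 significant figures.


Approach: apply Darcy-Weisbach with the multiple-outlet F-factor, Q = n*q/(3600*1000) m^3/s; v = Q/A; hf = F*f*(L/D)*(v^2/(2g)).
Q = 30*4.82/(3600*1000) = 4.0167e-05 m^3/s
A = pi*(21.4e-3/2)^2 = 3.5968e-04 m^2, so v = Q/A = 0.11167 m/s
hf = 0.355*0.02*(149/0.0214)*(0.11167^2/(2*9.81)) = 0.0314 m
Therefore the lateral friction head loss = 0.0314 m.


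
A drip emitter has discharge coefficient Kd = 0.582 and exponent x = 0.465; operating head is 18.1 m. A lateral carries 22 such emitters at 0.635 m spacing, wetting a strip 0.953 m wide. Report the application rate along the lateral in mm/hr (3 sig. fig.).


Approach: apply the emitter equation with a lateral mass balance, q = Kd*h^x; Q = n*q; rate = Q/(n*spacing*width).
Step 1 — single emitter flow (q = Kd*h^x):
  q = 0.582 * 18.1^0.465 = 2.2374 L/hr
Step 2 — total lateral flow: Q = 22 * 2.2374 = 49.223 L/hr
Step 3 — wetted area: A = 22 * 0.635 * 0.953 = 13.313 m^2
Step 4 — application rate: Q/A = 49.223/13.313 = 3.70 mm/hr
Therefore the application rate along the lateral = 3.70 mm/hr.


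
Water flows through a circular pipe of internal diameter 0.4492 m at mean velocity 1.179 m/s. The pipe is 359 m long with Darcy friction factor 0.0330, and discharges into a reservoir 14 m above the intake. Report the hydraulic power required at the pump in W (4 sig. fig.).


Approach: apply continuity + Darcy-Weisbach + hydraulic power, Q = A*v; hf = f*(L/D)*(v^2/(2g)); H = static + hf; P = rho*g*Q*H.
Step 1 — flow rate (continuity, Q = A*v):
  A = pi*(0.4492/2)^2 = 0.158478 m^2
  Q = 0.158478 * 1.179 = 0.186846 m^3/s
Step 2 — friction head loss (Darcy-Weisbach):
  hf = 0.0330 * (359/0.4492) * (1.179^2 / (2*9.81))
  hf = 1.86852 m
Step 3 — total head: H = 14 + 1.86852 = 15.8685 m
Step 4 — hydraulic power (P = rho*g*Q*H):
  P = 1000 * 9.81 * 0.186846 * 15.8685 = 29090 W
Therefore the hydraulic power required at the pump = 29090 W.


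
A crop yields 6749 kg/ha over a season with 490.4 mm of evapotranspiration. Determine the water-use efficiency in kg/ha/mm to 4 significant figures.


Approach: apply the water-use efficiency ratio, WUE = yield/ET.
WUE = 6749 / 490.4 = 13.76 kg/ha/mm
Therefore the water-use efficiency = 13.76 kg/ha/mm.


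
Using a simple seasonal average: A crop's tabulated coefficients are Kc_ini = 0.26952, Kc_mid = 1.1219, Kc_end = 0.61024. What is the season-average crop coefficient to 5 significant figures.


Approach: apply a simple seasonal average, Kc_avg = (Kc_ini + Kc_mid + Kc_end)/3.
Kc_avg = (0.26952 + 1.1219 + 0.61024)/3 = 0.66722
Therefore the season-average crop coefficient = 0.66722.


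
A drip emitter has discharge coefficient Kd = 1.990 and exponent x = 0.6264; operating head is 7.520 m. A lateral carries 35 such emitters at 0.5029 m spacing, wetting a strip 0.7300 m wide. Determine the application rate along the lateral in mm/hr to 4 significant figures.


Approach: apply the emitter equation with a lateral mass balance, q = Kd*h^x; Q = n*q; rate = Q/(n*spacing*width).
Step 1 — single emitter flow (q = Kd*h^x):
  q = 1.990 * 7.520^0.6264 = 7.04232 L/hr
Step 2 — total lateral flow: Q = 35 * 7.04232 = 246.481 L/hr
Step 3 — wetted area: A = 35 * 0.5029 * 0.7300 = 12.8491 m^2
Step 4 — application rate: Q/A = 246.481/12.8491 = 19.18 mm/hr
Therefore the application rate along the lateral = 19.18 mm/hr.


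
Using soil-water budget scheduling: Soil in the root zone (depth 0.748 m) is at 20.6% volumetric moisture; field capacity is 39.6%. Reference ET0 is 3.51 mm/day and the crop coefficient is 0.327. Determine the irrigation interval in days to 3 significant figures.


Approach: apply soil-water budget scheduling, SMD = (FC-theta)/100*depth*1000; ETc = ET0*Kc; interval = SMD/ETc.
Step 1 — soil moisture deficit:
  SMD = (39.6 - 20.6)/100 * 0.748 * 1000 = 142.12 mm
Step 2 — daily crop ET (ETc = ET0*Kc):
  ETc = 3.51 * 0.327 = 1.1478 mm/day
Step 3 — irrigation interval (SMD/ETc):
  interval = 142.12 / 1.1478 = 124 days
Therefore the irrigation interval = 124 days.


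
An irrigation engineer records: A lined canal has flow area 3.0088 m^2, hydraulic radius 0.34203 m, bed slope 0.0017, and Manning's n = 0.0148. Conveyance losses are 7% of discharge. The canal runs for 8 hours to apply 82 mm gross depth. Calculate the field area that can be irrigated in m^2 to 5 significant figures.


Approach: apply Manning's equation with a conveyance and depth budget, Q = (1/n)*A*R^(2/3)*S^(1/2); Q_field = Q*(1-loss); Area = Q_field*t/(d/1000).
Step 1 — canal discharge (Manning's equation):
  Q = (1/0.0148) * 3.0088 * 0.34203^(2/3) * 0.0017^(1/2) = 4.099512 m^3/s
Step 2 — delivered flow: Q_field = 4.099512*(1 - 7/100) = 3.812546 m^3/s
Step 3 — volume delivered: V = 3.812546 * 8*3600 = 109801.3 m^3
Step 4 — area served: A = V / (depth/1000) = 109801.3 / 0.082 = 1339000 m^2
Therefore the field area that can be irrigated = 1339000 m^2.


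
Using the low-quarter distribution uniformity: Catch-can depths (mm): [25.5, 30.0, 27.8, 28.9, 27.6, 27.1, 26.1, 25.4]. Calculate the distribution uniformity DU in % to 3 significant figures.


Approach: apply the low-quarter distribution uniformity, DU = (mean of lowest quarter of readings / overall mean)*100.
sorted lowest 2 of 8: [25.4, 25.5] -> mean = 25.450 mm
overall mean = 27.300 mm
DU = (25.450/27.300)*100 = 93.2 %
Therefore the distribution uniformity DU = 93.2 %.


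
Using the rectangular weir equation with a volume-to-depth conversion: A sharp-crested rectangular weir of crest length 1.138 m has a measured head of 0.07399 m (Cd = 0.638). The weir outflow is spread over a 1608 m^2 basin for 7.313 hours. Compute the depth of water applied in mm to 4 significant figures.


Approach: apply the rectangular weir equation with a volume-to-depth conversion, Q = (2/3)*Cd*L*sqrt(2g)*H^1.5; d = Q*t/A * 1000.
Step 1 — weir discharge:
  Q = (2/3)*0.638*1.138*sqrt(2*9.81)*0.07399^1.5 = 0.0431500 m^3/s
Step 2 — volume: V = 0.0431500 * 7.313*3600 = 1136.00 m^3
Step 3 — depth: d = V/A * 1000 = 1136.00/1608 * 1000 = 706.5 mm
Therefore the depth of water applied = 706.5 mm.


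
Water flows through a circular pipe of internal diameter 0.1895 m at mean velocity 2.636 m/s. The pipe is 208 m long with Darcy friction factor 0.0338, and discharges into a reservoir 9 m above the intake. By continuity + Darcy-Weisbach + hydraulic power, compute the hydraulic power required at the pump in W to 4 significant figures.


Approach: apply continuity + Darcy-Weisbach + hydraulic power, Q = A*v; hf = f*(L/D)*(v^2/(2g)); H = static + hf; P = rho*g*Q*H.
Step 1 — flow rate (continuity, Q = A*v):
  A = pi*(0.1895/2)^2 = 0.0282038 m^2
  Q = 0.0282038 * 2.636 = 0.0743453 m^3/s
Step 2 — friction head loss (Darcy-Weisbach):
  hf = 0.0338 * (208/0.1895) * (2.636^2 / (2*9.81))
  hf = 13.1390 m
Step 3 — total head: H = 9 + 13.1390 = 22.1390 m
Step 4 — hydraulic power (P = rho*g*Q*H):
  P = 1000 * 9.81 * 0.0743453 * 22.1390 = 16150 W
Therefore the hydraulic power required at the pump = 16150 W.


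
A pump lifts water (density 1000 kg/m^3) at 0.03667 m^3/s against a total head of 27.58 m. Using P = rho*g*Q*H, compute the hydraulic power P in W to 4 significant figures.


P = 1000 * 9.81 * 0.03667 * 27.58 = 9921 W
Therefore the hydraulic power P = 9921 W.


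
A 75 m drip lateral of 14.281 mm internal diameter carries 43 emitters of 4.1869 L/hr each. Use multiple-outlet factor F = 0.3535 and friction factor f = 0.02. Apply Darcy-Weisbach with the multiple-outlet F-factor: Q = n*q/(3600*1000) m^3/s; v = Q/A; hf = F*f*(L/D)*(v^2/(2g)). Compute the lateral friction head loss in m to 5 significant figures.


Q = 43*4.1869/(3600*1000) = 5.001019e-05 m^3/s
A = pi*(14.281e-3/2)^2 = 1.601796e-04 m^2, so v = Q/A = 0.3122133 m/s
hf = 0.3535*0.02*(75/0.014281)*(0.3122133^2/(2*9.81)) = 0.18447 m
Therefore the lateral friction head loss = 0.18447 m.


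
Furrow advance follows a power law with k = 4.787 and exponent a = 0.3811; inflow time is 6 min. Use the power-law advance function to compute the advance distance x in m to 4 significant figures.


Approach: apply the power-law advance function, x = k*t^a.
x = 4.787 * 6^0.3811 = 9.476 m
Therefore the advance distance x = 9.476 m.
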